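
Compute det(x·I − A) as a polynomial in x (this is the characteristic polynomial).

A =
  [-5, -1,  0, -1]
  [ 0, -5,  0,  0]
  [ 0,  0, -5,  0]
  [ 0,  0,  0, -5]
x^4 + 20*x^3 + 150*x^2 + 500*x + 625

Expanding det(x·I − A) (e.g. by cofactor expansion or by noting that A is similar to its Jordan form J, which has the same characteristic polynomial as A) gives
  χ_A(x) = x^4 + 20*x^3 + 150*x^2 + 500*x + 625
which factors as (x + 5)^4. The eigenvalues (with algebraic multiplicities) are λ = -5 with multiplicity 4.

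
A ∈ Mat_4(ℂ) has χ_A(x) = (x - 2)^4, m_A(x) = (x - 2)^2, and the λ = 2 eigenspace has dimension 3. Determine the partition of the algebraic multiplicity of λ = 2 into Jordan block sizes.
Block sizes for λ = 2: [2, 1, 1]

Step 1 — from the characteristic polynomial, algebraic multiplicity of λ = 2 is 4. From dim ker(A − (2)·I) = 3, there are exactly 3 Jordan blocks for λ = 2.
Step 2 — from the minimal polynomial, the factor (x − 2)^2 tells us the largest block for λ = 2 has size 2.
Step 3 — with total size 4, 3 blocks, and largest block 2, the block sizes (in nonincreasing order) are [2, 1, 1].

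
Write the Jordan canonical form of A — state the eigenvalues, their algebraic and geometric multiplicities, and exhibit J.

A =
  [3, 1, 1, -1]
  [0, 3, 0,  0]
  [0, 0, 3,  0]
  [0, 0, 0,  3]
J_2(3) ⊕ J_1(3) ⊕ J_1(3)

The characteristic polynomial is
  det(x·I − A) = x^4 - 12*x^3 + 54*x^2 - 108*x + 81 = (x - 3)^4

Eigenvalues and multiplicities (the geometric multiplicity of λ is n − rank(A − λI), which equals the number of Jordan blocks for λ):
  λ = 3: algebraic multiplicity = 4, geometric multiplicity = 3

Determining the block sizes for each eigenvalue:
  λ = 3: 3 blocks summing to 4 forces exactly one block of size 2 and the rest size 1 → block sizes [2, 1, 1]

Assembling the blocks gives a Jordan form
J =
  [3, 1, 0, 0]
  [0, 3, 0, 0]
  [0, 0, 3, 0]
  [0, 0, 0, 3]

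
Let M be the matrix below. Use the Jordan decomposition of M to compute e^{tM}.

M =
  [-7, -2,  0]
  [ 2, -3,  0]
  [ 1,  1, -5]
e^{tM} =
  [-2*t*exp(-5*t) + exp(-5*t), -2*t*exp(-5*t), 0]
  [2*t*exp(-5*t), 2*t*exp(-5*t) + exp(-5*t), 0]
  [t*exp(-5*t), t*exp(-5*t), exp(-5*t)]

Strategy: write M = P · J · P⁻¹ where J is a Jordan canonical form, so e^{tM} = P · e^{tJ} · P⁻¹, and e^{tJ} can be computed block-by-block.

M has Jordan form
J =
  [-5,  1,  0]
  [ 0, -5,  0]
  [ 0,  0, -5]
(up to reordering of blocks).

Per-block formulas:
  For a 2×2 Jordan block J_2(-5): exp(t · J_2(-5)) = e^(-5t)·(I + t·N), where N is the 2×2 nilpotent shift.
  For a 1×1 block at λ = -5: exp(t · [-5]) = [e^(-5t)].

After assembling e^{tJ} and conjugating by P, we get:

e^{tM} =
  [-2*t*exp(-5*t) + exp(-5*t), -2*t*exp(-5*t), 0]
  [2*t*exp(-5*t), 2*t*exp(-5*t) + exp(-5*t), 0]
  [t*exp(-5*t), t*exp(-5*t), exp(-5*t)]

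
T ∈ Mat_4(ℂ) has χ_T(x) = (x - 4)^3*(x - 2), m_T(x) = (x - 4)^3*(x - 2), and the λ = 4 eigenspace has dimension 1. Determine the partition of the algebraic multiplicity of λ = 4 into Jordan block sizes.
Block sizes for λ = 4: [3]

Step 1 — from the characteristic polynomial, algebraic multiplicity of λ = 4 is 3. From dim ker(T − (4)·I) = 1, there are exactly 1 Jordan blocks for λ = 4.
Step 2 — from the minimal polynomial, the factor (x − 4)^3 tells us the largest block for λ = 4 has size 3.
Step 3 — with total size 3, 1 blocks, and largest block 3, the block sizes (in nonincreasing order) are [3].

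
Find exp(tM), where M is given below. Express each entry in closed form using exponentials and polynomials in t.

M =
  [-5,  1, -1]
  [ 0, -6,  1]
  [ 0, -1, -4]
e^{tM} =
  [exp(-5*t), t*exp(-5*t), -t*exp(-5*t)]
  [0, -t*exp(-5*t) + exp(-5*t), t*exp(-5*t)]
  [0, -t*exp(-5*t), t*exp(-5*t) + exp(-5*t)]

Strategy: write M = P · J · P⁻¹ where J is a Jordan canonical form, so e^{tM} = P · e^{tJ} · P⁻¹, and e^{tJ} can be computed block-by-block.

M has Jordan form
J =
  [-5,  1,  0]
  [ 0, -5,  0]
  [ 0,  0, -5]
(up to reordering of blocks).

Per-block formulas:
  For a 2×2 Jordan block J_2(-5): exp(t · J_2(-5)) = e^(-5t)·(I + t·N), where N is the 2×2 nilpotent shift.
  For a 1×1 block at λ = -5: exp(t · [-5]) = [e^(-5t)].

After assembling e^{tJ} and conjugating by P, we get:

e^{tM} =
  [exp(-5*t), t*exp(-5*t), -t*exp(-5*t)]
  [0, -t*exp(-5*t) + exp(-5*t), t*exp(-5*t)]
  [0, -t*exp(-5*t), t*exp(-5*t) + exp(-5*t)]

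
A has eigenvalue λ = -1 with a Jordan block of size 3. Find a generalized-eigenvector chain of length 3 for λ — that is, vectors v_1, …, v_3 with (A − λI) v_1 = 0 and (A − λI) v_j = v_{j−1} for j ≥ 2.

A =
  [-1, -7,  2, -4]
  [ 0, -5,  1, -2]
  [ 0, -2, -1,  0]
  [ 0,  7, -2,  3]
A Jordan chain for λ = -1 of length 3:
v_1 = (-4, 0, 8, 4)ᵀ
v_2 = (-7, -4, -2, 7)ᵀ
v_3 = (0, 1, 0, 0)ᵀ

Let N = A − (-1)·I. We want v_3 with N^3 v_3 = 0 but N^2 v_3 ≠ 0; then v_{j-1} := N · v_j for j = 3, …, 2.

Pick v_3 = (0, 1, 0, 0)ᵀ.
Then v_2 = N · v_3 = (-7, -4, -2, 7)ᵀ.
Then v_1 = N · v_2 = (-4, 0, 8, 4)ᵀ.

Sanity check: (A − (-1)·I) v_1 = (0, 0, 0, 0)ᵀ = 0. ✓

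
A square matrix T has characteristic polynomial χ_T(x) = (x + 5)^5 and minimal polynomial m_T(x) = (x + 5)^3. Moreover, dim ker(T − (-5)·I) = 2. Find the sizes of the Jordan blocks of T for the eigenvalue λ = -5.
Block sizes for λ = -5: [3, 2]

Step 1 — from the characteristic polynomial, algebraic multiplicity of λ = -5 is 5. From dim ker(T − (-5)·I) = 2, there are exactly 2 Jordan blocks for λ = -5.
Step 2 — from the minimal polynomial, the factor (x + 5)^3 tells us the largest block for λ = -5 has size 3.
Step 3 — with total size 5, 2 blocks, and largest block 3, the block sizes (in nonincreasing order) are [3, 2].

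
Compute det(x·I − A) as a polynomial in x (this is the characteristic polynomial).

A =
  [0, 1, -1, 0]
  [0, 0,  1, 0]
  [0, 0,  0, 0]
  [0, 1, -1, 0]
x^4

Expanding det(x·I − A) (e.g. by cofactor expansion or by noting that A is similar to its Jordan form J, which has the same characteristic polynomial as A) gives
  χ_A(x) = x^4
which factors as x^4. The eigenvalues (with algebraic multiplicities) are λ = 0 with multiplicity 4.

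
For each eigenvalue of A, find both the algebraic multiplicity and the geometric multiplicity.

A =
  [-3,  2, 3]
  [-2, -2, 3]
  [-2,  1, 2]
λ = -1: alg = 3, geom = 1

Step 1 — factor the characteristic polynomial to read off the algebraic multiplicities:
  χ_A(x) = (x + 1)^3

Step 2 — compute geometric multiplicities via the rank-nullity identity g(λ) = n − rank(A − λI):
  rank(A − (-1)·I) = 2, so dim ker(A − (-1)·I) = n − 2 = 1

Summary:
  λ = -1: algebraic multiplicity = 3, geometric multiplicity = 1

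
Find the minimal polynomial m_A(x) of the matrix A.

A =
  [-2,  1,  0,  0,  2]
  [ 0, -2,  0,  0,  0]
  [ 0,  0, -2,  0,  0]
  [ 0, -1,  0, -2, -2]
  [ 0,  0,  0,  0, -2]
x^2 + 4*x + 4

The characteristic polynomial is χ_A(x) = (x + 2)^5, so the eigenvalues are known. The minimal polynomial is
  m_A(x) = Π_λ (x − λ)^{k_λ}
where k_λ is the size of the *largest* Jordan block for λ (equivalently, the smallest k with (A − λI)^k v = 0 for every generalised eigenvector v of λ).

  λ = -2: largest Jordan block has size 2, contributing (x + 2)^2

So m_A(x) = (x + 2)^2 = x^2 + 4*x + 4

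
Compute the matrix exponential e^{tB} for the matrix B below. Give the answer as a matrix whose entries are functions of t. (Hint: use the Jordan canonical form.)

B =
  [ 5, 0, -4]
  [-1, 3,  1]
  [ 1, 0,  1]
e^{tB} =
  [2*t*exp(3*t) + exp(3*t), 0, -4*t*exp(3*t)]
  [-t^2*exp(3*t)/2 - t*exp(3*t), exp(3*t), t^2*exp(3*t) + t*exp(3*t)]
  [t*exp(3*t), 0, -2*t*exp(3*t) + exp(3*t)]

Strategy: write B = P · J · P⁻¹ where J is a Jordan canonical form, so e^{tB} = P · e^{tJ} · P⁻¹, and e^{tJ} can be computed block-by-block.

B has Jordan form
J =
  [3, 1, 0]
  [0, 3, 1]
  [0, 0, 3]
(up to reordering of blocks).

Per-block formulas:
  For a 3×3 Jordan block J_3(3): exp(t · J_3(3)) = e^(3t)·(I + t·N + (t^2/2)·N^2), where N is the 3×3 nilpotent shift.

After assembling e^{tJ} and conjugating by P, we get:

e^{tB} =
  [2*t*exp(3*t) + exp(3*t), 0, -4*t*exp(3*t)]
  [-t^2*exp(3*t)/2 - t*exp(3*t), exp(3*t), t^2*exp(3*t) + t*exp(3*t)]
  [t*exp(3*t), 0, -2*t*exp(3*t) + exp(3*t)]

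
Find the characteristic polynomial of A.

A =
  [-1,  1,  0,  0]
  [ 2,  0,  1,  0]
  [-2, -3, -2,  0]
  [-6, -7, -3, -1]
x^4 + 4*x^3 + 6*x^2 + 4*x + 1

Expanding det(x·I − A) (e.g. by cofactor expansion or by noting that A is similar to its Jordan form J, which has the same characteristic polynomial as A) gives
  χ_A(x) = x^4 + 4*x^3 + 6*x^2 + 4*x + 1
which factors as (x + 1)^4. The eigenvalues (with algebraic multiplicities) are λ = -1 with multiplicity 4.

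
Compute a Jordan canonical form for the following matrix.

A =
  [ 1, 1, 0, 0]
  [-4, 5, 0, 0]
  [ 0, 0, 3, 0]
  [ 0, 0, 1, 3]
J_2(3) ⊕ J_2(3)

The characteristic polynomial is
  det(x·I − A) = x^4 - 12*x^3 + 54*x^2 - 108*x + 81 = (x - 3)^4

Eigenvalues and multiplicities (the geometric multiplicity of λ is n − rank(A − λI), which equals the number of Jordan blocks for λ):
  λ = 3: algebraic multiplicity = 4, geometric multiplicity = 2

Determining the block sizes for each eigenvalue:
  λ = 3: with am = 4 and gm = 2, the partition is not yet determined (e.g. several partitions of 4 into 2 parts exist). Let N = A − (3)·I. Computing rank(N^1) = 2, rank(N^2) = 0; the number of blocks of size ≥ j is rank(N^{j−1}) − rank(N^j), giving [2, 2]. So we have 2 block(s) of size 2 → block sizes [2, 2]

Assembling the blocks gives a Jordan form
J =
  [3, 1, 0, 0]
  [0, 3, 0, 0]
  [0, 0, 3, 1]
  [0, 0, 0, 3]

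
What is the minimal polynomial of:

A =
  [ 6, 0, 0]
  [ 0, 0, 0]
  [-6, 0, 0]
x^2 - 6*x

The characteristic polynomial is χ_A(x) = x^2*(x - 6), so the eigenvalues are known. The minimal polynomial is
  m_A(x) = Π_λ (x − λ)^{k_λ}
where k_λ is the size of the *largest* Jordan block for λ (equivalently, the smallest k with (A − λI)^k v = 0 for every generalised eigenvector v of λ).

  λ = 0: largest Jordan block has size 1, contributing (x − 0)
  λ = 6: largest Jordan block has size 1, contributing (x − 6)

So m_A(x) = x*(x - 6) = x^2 - 6*x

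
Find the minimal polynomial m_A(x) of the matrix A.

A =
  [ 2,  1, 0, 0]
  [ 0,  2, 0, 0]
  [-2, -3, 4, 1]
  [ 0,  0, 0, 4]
x^4 - 12*x^3 + 52*x^2 - 96*x + 64

The characteristic polynomial is χ_A(x) = (x - 4)^2*(x - 2)^2, so the eigenvalues are known. The minimal polynomial is
  m_A(x) = Π_λ (x − λ)^{k_λ}
where k_λ is the size of the *largest* Jordan block for λ (equivalently, the smallest k with (A − λI)^k v = 0 for every generalised eigenvector v of λ).

  λ = 2: largest Jordan block has size 2, contributing (x − 2)^2
  λ = 4: largest Jordan block has size 2, contributing (x − 4)^2

So m_A(x) = (x - 4)^2*(x - 2)^2 = x^4 - 12*x^3 + 52*x^2 - 96*x + 64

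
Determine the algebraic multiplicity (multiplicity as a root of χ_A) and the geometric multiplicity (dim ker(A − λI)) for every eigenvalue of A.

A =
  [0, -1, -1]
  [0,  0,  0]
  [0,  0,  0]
λ = 0: alg = 3, geom = 2

Step 1 — factor the characteristic polynomial to read off the algebraic multiplicities:
  χ_A(x) = x^3

Step 2 — compute geometric multiplicities via the rank-nullity identity g(λ) = n − rank(A − λI):
  rank(A − (0)·I) = 1, so dim ker(A − (0)·I) = n − 1 = 2

Summary:
  λ = 0: algebraic multiplicity = 3, geometric multiplicity = 2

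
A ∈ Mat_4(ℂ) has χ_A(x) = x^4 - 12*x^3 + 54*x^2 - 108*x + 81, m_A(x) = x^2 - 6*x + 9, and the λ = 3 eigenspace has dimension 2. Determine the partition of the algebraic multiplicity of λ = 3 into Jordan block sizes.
Block sizes for λ = 3: [2, 2]

Step 1 — from the characteristic polynomial, algebraic multiplicity of λ = 3 is 4. From dim ker(A − (3)·I) = 2, there are exactly 2 Jordan blocks for λ = 3.
Step 2 — from the minimal polynomial, the factor (x − 3)^2 tells us the largest block for λ = 3 has size 2.
Step 3 — with total size 4, 2 blocks, and largest block 2, the block sizes (in nonincreasing order) are [2, 2].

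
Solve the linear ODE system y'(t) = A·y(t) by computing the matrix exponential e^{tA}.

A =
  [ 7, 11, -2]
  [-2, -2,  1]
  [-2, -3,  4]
e^{tA} =
  [-t^2*exp(3*t) + 4*t*exp(3*t) + exp(3*t), -5*t^2*exp(3*t)/2 + 11*t*exp(3*t), t^2*exp(3*t)/2 - 2*t*exp(3*t)]
  [-2*t*exp(3*t), -5*t*exp(3*t) + exp(3*t), t*exp(3*t)]
  [-2*t^2*exp(3*t) - 2*t*exp(3*t), -5*t^2*exp(3*t) - 3*t*exp(3*t), t^2*exp(3*t) + t*exp(3*t) + exp(3*t)]

Strategy: write A = P · J · P⁻¹ where J is a Jordan canonical form, so e^{tA} = P · e^{tJ} · P⁻¹, and e^{tJ} can be computed block-by-block.

A has Jordan form
J =
  [3, 1, 0]
  [0, 3, 1]
  [0, 0, 3]
(up to reordering of blocks).

Per-block formulas:
  For a 3×3 Jordan block J_3(3): exp(t · J_3(3)) = e^(3t)·(I + t·N + (t^2/2)·N^2), where N is the 3×3 nilpotent shift.

After assembling e^{tJ} and conjugating by P, we get:

e^{tA} =
  [-t^2*exp(3*t) + 4*t*exp(3*t) + exp(3*t), -5*t^2*exp(3*t)/2 + 11*t*exp(3*t), t^2*exp(3*t)/2 - 2*t*exp(3*t)]
  [-2*t*exp(3*t), -5*t*exp(3*t) + exp(3*t), t*exp(3*t)]
  [-2*t^2*exp(3*t) - 2*t*exp(3*t), -5*t^2*exp(3*t) - 3*t*exp(3*t), t^2*exp(3*t) + t*exp(3*t) + exp(3*t)]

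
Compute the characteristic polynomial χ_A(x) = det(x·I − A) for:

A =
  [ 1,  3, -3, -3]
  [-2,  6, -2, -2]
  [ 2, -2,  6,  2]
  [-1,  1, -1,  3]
x^4 - 16*x^3 + 96*x^2 - 256*x + 256

Expanding det(x·I − A) (e.g. by cofactor expansion or by noting that A is similar to its Jordan form J, which has the same characteristic polynomial as A) gives
  χ_A(x) = x^4 - 16*x^3 + 96*x^2 - 256*x + 256
which factors as (x - 4)^4. The eigenvalues (with algebraic multiplicities) are λ = 4 with multiplicity 4.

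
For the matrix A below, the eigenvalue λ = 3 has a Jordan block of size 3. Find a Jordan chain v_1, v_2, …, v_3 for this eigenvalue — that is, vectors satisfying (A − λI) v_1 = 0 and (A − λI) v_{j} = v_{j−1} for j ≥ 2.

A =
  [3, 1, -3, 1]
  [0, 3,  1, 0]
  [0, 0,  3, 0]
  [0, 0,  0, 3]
A Jordan chain for λ = 3 of length 3:
v_1 = (1, 0, 0, 0)ᵀ
v_2 = (-3, 1, 0, 0)ᵀ
v_3 = (0, 0, 1, 0)ᵀ

Let N = A − (3)·I. We want v_3 with N^3 v_3 = 0 but N^2 v_3 ≠ 0; then v_{j-1} := N · v_j for j = 3, …, 2.

Pick v_3 = (0, 0, 1, 0)ᵀ.
Then v_2 = N · v_3 = (-3, 1, 0, 0)ᵀ.
Then v_1 = N · v_2 = (1, 0, 0, 0)ᵀ.

Sanity check: (A − (3)·I) v_1 = (0, 0, 0, 0)ᵀ = 0. ✓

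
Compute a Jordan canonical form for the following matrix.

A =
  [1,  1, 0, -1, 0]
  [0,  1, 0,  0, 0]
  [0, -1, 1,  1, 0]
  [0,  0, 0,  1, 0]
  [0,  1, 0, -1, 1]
J_2(1) ⊕ J_1(1) ⊕ J_1(1) ⊕ J_1(1)

The characteristic polynomial is
  det(x·I − A) = x^5 - 5*x^4 + 10*x^3 - 10*x^2 + 5*x - 1 = (x - 1)^5

Eigenvalues and multiplicities (the geometric multiplicity of λ is n − rank(A − λI), which equals the number of Jordan blocks for λ):
  λ = 1: algebraic multiplicity = 5, geometric multiplicity = 4

Determining the block sizes for each eigenvalue:
  λ = 1: 4 blocks summing to 5 forces exactly one block of size 2 and the rest size 1 → block sizes [2, 1, 1, 1]

Assembling the blocks gives a Jordan form
J =
  [1, 1, 0, 0, 0]
  [0, 1, 0, 0, 0]
  [0, 0, 1, 0, 0]
  [0, 0, 0, 1, 0]
  [0, 0, 0, 0, 1]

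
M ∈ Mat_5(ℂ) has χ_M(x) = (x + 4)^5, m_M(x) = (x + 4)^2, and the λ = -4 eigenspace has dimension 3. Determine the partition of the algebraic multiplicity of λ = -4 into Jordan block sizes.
Block sizes for λ = -4: [2, 2, 1]

Step 1 — from the characteristic polynomial, algebraic multiplicity of λ = -4 is 5. From dim ker(M − (-4)·I) = 3, there are exactly 3 Jordan blocks for λ = -4.
Step 2 — from the minimal polynomial, the factor (x + 4)^2 tells us the largest block for λ = -4 has size 2.
Step 3 — with total size 5, 3 blocks, and largest block 2, the block sizes (in nonincreasing order) are [2, 2, 1].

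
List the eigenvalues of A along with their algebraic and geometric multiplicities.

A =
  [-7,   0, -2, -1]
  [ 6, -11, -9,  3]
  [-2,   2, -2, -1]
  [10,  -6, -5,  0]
λ = -5: alg = 4, geom = 2

Step 1 — factor the characteristic polynomial to read off the algebraic multiplicities:
  χ_A(x) = (x + 5)^4

Step 2 — compute geometric multiplicities via the rank-nullity identity g(λ) = n − rank(A − λI):
  rank(A − (-5)·I) = 2, so dim ker(A − (-5)·I) = n − 2 = 2

Summary:
  λ = -5: algebraic multiplicity = 4, geometric multiplicity = 2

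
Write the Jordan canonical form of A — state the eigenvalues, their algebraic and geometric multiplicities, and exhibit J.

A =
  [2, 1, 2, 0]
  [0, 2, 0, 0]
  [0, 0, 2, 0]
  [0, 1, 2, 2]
J_2(2) ⊕ J_1(2) ⊕ J_1(2)

The characteristic polynomial is
  det(x·I − A) = x^4 - 8*x^3 + 24*x^2 - 32*x + 16 = (x - 2)^4

Eigenvalues and multiplicities (the geometric multiplicity of λ is n − rank(A − λI), which equals the number of Jordan blocks for λ):
  λ = 2: algebraic multiplicity = 4, geometric multiplicity = 3

Determining the block sizes for each eigenvalue:
  λ = 2: 3 blocks summing to 4 forces exactly one block of size 2 and the rest size 1 → block sizes [2, 1, 1]

Assembling the blocks gives a Jordan form
J =
  [2, 1, 0, 0]
  [0, 2, 0, 0]
  [0, 0, 2, 0]
  [0, 0, 0, 2]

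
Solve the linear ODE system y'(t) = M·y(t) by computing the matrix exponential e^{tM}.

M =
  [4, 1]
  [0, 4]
e^{tM} =
  [exp(4*t), t*exp(4*t)]
  [0, exp(4*t)]

Strategy: write M = P · J · P⁻¹ where J is a Jordan canonical form, so e^{tM} = P · e^{tJ} · P⁻¹, and e^{tJ} can be computed block-by-block.

M has Jordan form
J =
  [4, 1]
  [0, 4]
(up to reordering of blocks).

Per-block formulas:
  For a 2×2 Jordan block J_2(4): exp(t · J_2(4)) = e^(4t)·(I + t·N), where N is the 2×2 nilpotent shift.

After assembling e^{tJ} and conjugating by P, we get:

e^{tM} =
  [exp(4*t), t*exp(4*t)]
  [0, exp(4*t)]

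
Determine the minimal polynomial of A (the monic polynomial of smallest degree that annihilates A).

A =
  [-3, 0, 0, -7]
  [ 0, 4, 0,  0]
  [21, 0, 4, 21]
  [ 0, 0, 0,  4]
x^2 - x - 12

The characteristic polynomial is χ_A(x) = (x - 4)^3*(x + 3), so the eigenvalues are known. The minimal polynomial is
  m_A(x) = Π_λ (x − λ)^{k_λ}
where k_λ is the size of the *largest* Jordan block for λ (equivalently, the smallest k with (A − λI)^k v = 0 for every generalised eigenvector v of λ).

  λ = -3: largest Jordan block has size 1, contributing (x + 3)
  λ = 4: largest Jordan block has size 1, contributing (x − 4)

So m_A(x) = (x - 4)*(x + 3) = x^2 - x - 12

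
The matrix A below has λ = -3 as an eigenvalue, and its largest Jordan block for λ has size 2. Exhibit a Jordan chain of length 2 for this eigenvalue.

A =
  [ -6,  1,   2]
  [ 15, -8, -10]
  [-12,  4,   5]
A Jordan chain for λ = -3 of length 2:
v_1 = (-3, 15, -12)ᵀ
v_2 = (1, 0, 0)ᵀ

Let N = A − (-3)·I. We want v_2 with N^2 v_2 = 0 but N^1 v_2 ≠ 0; then v_{j-1} := N · v_j for j = 2, …, 2.

Pick v_2 = (1, 0, 0)ᵀ.
Then v_1 = N · v_2 = (-3, 15, -12)ᵀ.

Sanity check: (A − (-3)·I) v_1 = (0, 0, 0)ᵀ = 0. ✓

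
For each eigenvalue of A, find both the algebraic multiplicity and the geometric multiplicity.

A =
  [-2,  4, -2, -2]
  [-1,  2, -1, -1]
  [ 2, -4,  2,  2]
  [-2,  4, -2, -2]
λ = 0: alg = 4, geom = 3

Step 1 — factor the characteristic polynomial to read off the algebraic multiplicities:
  χ_A(x) = x^4

Step 2 — compute geometric multiplicities via the rank-nullity identity g(λ) = n − rank(A − λI):
  rank(A − (0)·I) = 1, so dim ker(A − (0)·I) = n − 1 = 3

Summary:
  λ = 0: algebraic multiplicity = 4, geometric multiplicity = 3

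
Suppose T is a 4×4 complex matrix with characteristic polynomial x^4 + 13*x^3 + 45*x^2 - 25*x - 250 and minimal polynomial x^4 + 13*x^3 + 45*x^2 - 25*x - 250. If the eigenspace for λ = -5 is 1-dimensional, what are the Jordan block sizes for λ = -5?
Block sizes for λ = -5: [3]

Step 1 — from the characteristic polynomial, algebraic multiplicity of λ = -5 is 3. From dim ker(T − (-5)·I) = 1, there are exactly 1 Jordan blocks for λ = -5.
Step 2 — from the minimal polynomial, the factor (x + 5)^3 tells us the largest block for λ = -5 has size 3.
Step 3 — with total size 3, 1 blocks, and largest block 3, the block sizes (in nonincreasing order) are [3].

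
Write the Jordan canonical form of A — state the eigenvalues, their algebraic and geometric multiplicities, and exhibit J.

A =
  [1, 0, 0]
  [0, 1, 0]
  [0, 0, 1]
J_1(1) ⊕ J_1(1) ⊕ J_1(1)

The characteristic polynomial is
  det(x·I − A) = x^3 - 3*x^2 + 3*x - 1 = (x - 1)^3

Eigenvalues and multiplicities (the geometric multiplicity of λ is n − rank(A − λI), which equals the number of Jordan blocks for λ):
  λ = 1: algebraic multiplicity = 3, geometric multiplicity = 3

Determining the block sizes for each eigenvalue:
  λ = 1: gm = am = 3, so every block has size 1 → block sizes [1, 1, 1]

Assembling the blocks gives a Jordan form
J =
  [1, 0, 0]
  [0, 1, 0]
  [0, 0, 1]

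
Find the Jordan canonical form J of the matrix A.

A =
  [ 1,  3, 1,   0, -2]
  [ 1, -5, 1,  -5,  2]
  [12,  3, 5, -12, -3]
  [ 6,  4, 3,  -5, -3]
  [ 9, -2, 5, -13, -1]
J_3(-1) ⊕ J_2(-1)

The characteristic polynomial is
  det(x·I − A) = x^5 + 5*x^4 + 10*x^3 + 10*x^2 + 5*x + 1 = (x + 1)^5

Eigenvalues and multiplicities (the geometric multiplicity of λ is n − rank(A − λI), which equals the number of Jordan blocks for λ):
  λ = -1: algebraic multiplicity = 5, geometric multiplicity = 2

Determining the block sizes for each eigenvalue:
  λ = -1: with am = 5 and gm = 2, the partition is not yet determined (e.g. several partitions of 5 into 2 parts exist). Let N = A − (-1)·I. Computing rank(N^1) = 3, rank(N^2) = 1, rank(N^3) = 0; the number of blocks of size ≥ j is rank(N^{j−1}) − rank(N^j), giving [2, 2, 1]. So we have 1 block(s) of size 3, 1 block(s) of size 2 → block sizes [3, 2]

Assembling the blocks gives a Jordan form
J =
  [-1,  1,  0,  0,  0]
  [ 0, -1,  1,  0,  0]
  [ 0,  0, -1,  0,  0]
  [ 0,  0,  0, -1,  1]
  [ 0,  0,  0,  0, -1]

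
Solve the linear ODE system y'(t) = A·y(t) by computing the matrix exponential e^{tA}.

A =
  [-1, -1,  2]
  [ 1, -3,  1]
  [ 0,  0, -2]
e^{tA} =
  [t*exp(-2*t) + exp(-2*t), -t*exp(-2*t), t^2*exp(-2*t)/2 + 2*t*exp(-2*t)]
  [t*exp(-2*t), -t*exp(-2*t) + exp(-2*t), t^2*exp(-2*t)/2 + t*exp(-2*t)]
  [0, 0, exp(-2*t)]

Strategy: write A = P · J · P⁻¹ where J is a Jordan canonical form, so e^{tA} = P · e^{tJ} · P⁻¹, and e^{tJ} can be computed block-by-block.

A has Jordan form
J =
  [-2,  1,  0]
  [ 0, -2,  1]
  [ 0,  0, -2]
(up to reordering of blocks).

Per-block formulas:
  For a 3×3 Jordan block J_3(-2): exp(t · J_3(-2)) = e^(-2t)·(I + t·N + (t^2/2)·N^2), where N is the 3×3 nilpotent shift.

After assembling e^{tJ} and conjugating by P, we get:

e^{tA} =
  [t*exp(-2*t) + exp(-2*t), -t*exp(-2*t), t^2*exp(-2*t)/2 + 2*t*exp(-2*t)]
  [t*exp(-2*t), -t*exp(-2*t) + exp(-2*t), t^2*exp(-2*t)/2 + t*exp(-2*t)]
  [0, 0, exp(-2*t)]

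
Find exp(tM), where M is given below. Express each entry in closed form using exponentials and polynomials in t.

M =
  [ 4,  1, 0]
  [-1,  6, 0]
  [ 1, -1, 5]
e^{tM} =
  [-t*exp(5*t) + exp(5*t), t*exp(5*t), 0]
  [-t*exp(5*t), t*exp(5*t) + exp(5*t), 0]
  [t*exp(5*t), -t*exp(5*t), exp(5*t)]

Strategy: write M = P · J · P⁻¹ where J is a Jordan canonical form, so e^{tM} = P · e^{tJ} · P⁻¹, and e^{tJ} can be computed block-by-block.

M has Jordan form
J =
  [5, 1, 0]
  [0, 5, 0]
  [0, 0, 5]
(up to reordering of blocks).

Per-block formulas:
  For a 1×1 block at λ = 5: exp(t · [5]) = [e^(5t)].
  For a 2×2 Jordan block J_2(5): exp(t · J_2(5)) = e^(5t)·(I + t·N), where N is the 2×2 nilpotent shift.

After assembling e^{tJ} and conjugating by P, we get:

e^{tM} =
  [-t*exp(5*t) + exp(5*t), t*exp(5*t), 0]
  [-t*exp(5*t), t*exp(5*t) + exp(5*t), 0]
  [t*exp(5*t), -t*exp(5*t), exp(5*t)]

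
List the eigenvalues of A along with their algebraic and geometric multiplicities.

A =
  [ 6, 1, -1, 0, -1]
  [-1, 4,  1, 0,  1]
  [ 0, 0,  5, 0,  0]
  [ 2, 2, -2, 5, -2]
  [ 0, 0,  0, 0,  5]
λ = 5: alg = 5, geom = 4

Step 1 — factor the characteristic polynomial to read off the algebraic multiplicities:
  χ_A(x) = (x - 5)^5

Step 2 — compute geometric multiplicities via the rank-nullity identity g(λ) = n − rank(A − λI):
  rank(A − (5)·I) = 1, so dim ker(A − (5)·I) = n − 1 = 4

Summary:
  λ = 5: algebraic multiplicity = 5, geometric multiplicity = 4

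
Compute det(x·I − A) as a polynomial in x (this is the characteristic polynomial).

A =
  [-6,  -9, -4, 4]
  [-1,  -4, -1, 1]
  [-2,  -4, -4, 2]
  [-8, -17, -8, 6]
x^4 + 8*x^3 + 24*x^2 + 32*x + 16

Expanding det(x·I − A) (e.g. by cofactor expansion or by noting that A is similar to its Jordan form J, which has the same characteristic polynomial as A) gives
  χ_A(x) = x^4 + 8*x^3 + 24*x^2 + 32*x + 16
which factors as (x + 2)^4. The eigenvalues (with algebraic multiplicities) are λ = -2 with multiplicity 4.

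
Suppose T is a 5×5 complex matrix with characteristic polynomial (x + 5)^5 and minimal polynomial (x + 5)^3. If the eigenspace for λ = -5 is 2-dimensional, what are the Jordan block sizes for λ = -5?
Block sizes for λ = -5: [3, 2]

Step 1 — from the characteristic polynomial, algebraic multiplicity of λ = -5 is 5. From dim ker(T − (-5)·I) = 2, there are exactly 2 Jordan blocks for λ = -5.
Step 2 — from the minimal polynomial, the factor (x + 5)^3 tells us the largest block for λ = -5 has size 3.
Step 3 — with total size 5, 2 blocks, and largest block 3, the block sizes (in nonincreasing order) are [3, 2].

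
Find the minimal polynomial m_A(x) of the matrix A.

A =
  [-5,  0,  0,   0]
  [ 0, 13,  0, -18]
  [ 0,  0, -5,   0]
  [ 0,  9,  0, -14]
x^2 + x - 20

The characteristic polynomial is χ_A(x) = (x - 4)*(x + 5)^3, so the eigenvalues are known. The minimal polynomial is
  m_A(x) = Π_λ (x − λ)^{k_λ}
where k_λ is the size of the *largest* Jordan block for λ (equivalently, the smallest k with (A − λI)^k v = 0 for every generalised eigenvector v of λ).

  λ = -5: largest Jordan block has size 1, contributing (x + 5)
  λ = 4: largest Jordan block has size 1, contributing (x − 4)

So m_A(x) = (x - 4)*(x + 5) = x^2 + x - 20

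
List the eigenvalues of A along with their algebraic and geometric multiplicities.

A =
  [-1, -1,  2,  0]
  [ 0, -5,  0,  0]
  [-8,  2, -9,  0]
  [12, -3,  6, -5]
λ = -5: alg = 4, geom = 3

Step 1 — factor the characteristic polynomial to read off the algebraic multiplicities:
  χ_A(x) = (x + 5)^4

Step 2 — compute geometric multiplicities via the rank-nullity identity g(λ) = n − rank(A − λI):
  rank(A − (-5)·I) = 1, so dim ker(A − (-5)·I) = n − 1 = 3

Summary:
  λ = -5: algebraic multiplicity = 4, geometric multiplicity = 3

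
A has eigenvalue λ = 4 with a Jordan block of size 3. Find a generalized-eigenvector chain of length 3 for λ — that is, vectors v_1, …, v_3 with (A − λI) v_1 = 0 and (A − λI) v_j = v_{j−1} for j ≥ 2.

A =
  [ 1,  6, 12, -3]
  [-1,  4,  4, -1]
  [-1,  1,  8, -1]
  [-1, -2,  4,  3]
A Jordan chain for λ = 4 of length 3:
v_1 = (-6, 0, -1, 2)ᵀ
v_2 = (-3, -1, -1, -1)ᵀ
v_3 = (1, 0, 0, 0)ᵀ

Let N = A − (4)·I. We want v_3 with N^3 v_3 = 0 but N^2 v_3 ≠ 0; then v_{j-1} := N · v_j for j = 3, …, 2.

Pick v_3 = (1, 0, 0, 0)ᵀ.
Then v_2 = N · v_3 = (-3, -1, -1, -1)ᵀ.
Then v_1 = N · v_2 = (-6, 0, -1, 2)ᵀ.

Sanity check: (A − (4)·I) v_1 = (0, 0, 0, 0)ᵀ = 0. ✓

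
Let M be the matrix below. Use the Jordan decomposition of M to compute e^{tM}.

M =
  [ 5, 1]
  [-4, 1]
e^{tM} =
  [2*t*exp(3*t) + exp(3*t), t*exp(3*t)]
  [-4*t*exp(3*t), -2*t*exp(3*t) + exp(3*t)]

Strategy: write M = P · J · P⁻¹ where J is a Jordan canonical form, so e^{tM} = P · e^{tJ} · P⁻¹, and e^{tJ} can be computed block-by-block.

M has Jordan form
J =
  [3, 1]
  [0, 3]
(up to reordering of blocks).

Per-block formulas:
  For a 2×2 Jordan block J_2(3): exp(t · J_2(3)) = e^(3t)·(I + t·N), where N is the 2×2 nilpotent shift.

After assembling e^{tJ} and conjugating by P, we get:

e^{tM} =
  [2*t*exp(3*t) + exp(3*t), t*exp(3*t)]
  [-4*t*exp(3*t), -2*t*exp(3*t) + exp(3*t)]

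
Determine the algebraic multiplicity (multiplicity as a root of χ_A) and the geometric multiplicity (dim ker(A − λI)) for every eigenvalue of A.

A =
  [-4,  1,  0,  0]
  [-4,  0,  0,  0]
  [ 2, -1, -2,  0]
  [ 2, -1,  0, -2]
λ = -2: alg = 4, geom = 3

Step 1 — factor the characteristic polynomial to read off the algebraic multiplicities:
  χ_A(x) = (x + 2)^4

Step 2 — compute geometric multiplicities via the rank-nullity identity g(λ) = n − rank(A − λI):
  rank(A − (-2)·I) = 1, so dim ker(A − (-2)·I) = n − 1 = 3

Summary:
  λ = -2: algebraic multiplicity = 4, geometric multiplicity = 3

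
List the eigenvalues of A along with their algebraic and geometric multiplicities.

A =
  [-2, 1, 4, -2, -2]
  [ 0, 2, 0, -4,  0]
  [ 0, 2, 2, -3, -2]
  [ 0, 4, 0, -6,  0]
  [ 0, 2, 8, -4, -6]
λ = -2: alg = 5, geom = 3

Step 1 — factor the characteristic polynomial to read off the algebraic multiplicities:
  χ_A(x) = (x + 2)^5

Step 2 — compute geometric multiplicities via the rank-nullity identity g(λ) = n − rank(A − λI):
  rank(A − (-2)·I) = 2, so dim ker(A − (-2)·I) = n − 2 = 3

Summary:
  λ = -2: algebraic multiplicity = 5, geometric multiplicity = 3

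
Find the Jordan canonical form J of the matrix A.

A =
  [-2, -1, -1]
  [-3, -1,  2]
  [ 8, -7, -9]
J_3(-4)

The characteristic polynomial is
  det(x·I − A) = x^3 + 12*x^2 + 48*x + 64 = (x + 4)^3

Eigenvalues and multiplicities (the geometric multiplicity of λ is n − rank(A − λI), which equals the number of Jordan blocks for λ):
  λ = -4: algebraic multiplicity = 3, geometric multiplicity = 1

Determining the block sizes for each eigenvalue:
  λ = -4: one block (gm = 1), so the single block has size am = 3 → block sizes [3]

Assembling the blocks gives a Jordan form
J =
  [-4,  1,  0]
  [ 0, -4,  1]
  [ 0,  0, -4]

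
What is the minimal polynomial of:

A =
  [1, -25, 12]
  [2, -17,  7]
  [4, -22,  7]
x^3 + 9*x^2 + 27*x + 27

The characteristic polynomial is χ_A(x) = (x + 3)^3, so the eigenvalues are known. The minimal polynomial is
  m_A(x) = Π_λ (x − λ)^{k_λ}
where k_λ is the size of the *largest* Jordan block for λ (equivalently, the smallest k with (A − λI)^k v = 0 for every generalised eigenvector v of λ).

  λ = -3: largest Jordan block has size 3, contributing (x + 3)^3

So m_A(x) = (x + 3)^3 = x^3 + 9*x^2 + 27*x + 27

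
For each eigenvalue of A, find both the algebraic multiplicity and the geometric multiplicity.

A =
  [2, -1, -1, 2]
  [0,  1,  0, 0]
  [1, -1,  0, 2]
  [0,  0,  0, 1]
λ = 1: alg = 4, geom = 3

Step 1 — factor the characteristic polynomial to read off the algebraic multiplicities:
  χ_A(x) = (x - 1)^4

Step 2 — compute geometric multiplicities via the rank-nullity identity g(λ) = n − rank(A − λI):
  rank(A − (1)·I) = 1, so dim ker(A − (1)·I) = n − 1 = 3

Summary:
  λ = 1: algebraic multiplicity = 4, geometric multiplicity = 3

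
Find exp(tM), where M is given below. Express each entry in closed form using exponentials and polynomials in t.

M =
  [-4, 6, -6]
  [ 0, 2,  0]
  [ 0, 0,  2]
e^{tM} =
  [exp(-4*t), exp(2*t) - exp(-4*t), -exp(2*t) + exp(-4*t)]
  [0, exp(2*t), 0]
  [0, 0, exp(2*t)]

Strategy: write M = P · J · P⁻¹ where J is a Jordan canonical form, so e^{tM} = P · e^{tJ} · P⁻¹, and e^{tJ} can be computed block-by-block.

M has Jordan form
J =
  [-4, 0, 0]
  [ 0, 2, 0]
  [ 0, 0, 2]
(up to reordering of blocks).

Per-block formulas:
  For a 1×1 block at λ = 2: exp(t · [2]) = [e^(2t)].
  For a 1×1 block at λ = -4: exp(t · [-4]) = [e^(-4t)].

After assembling e^{tJ} and conjugating by P, we get:

e^{tM} =
  [exp(-4*t), exp(2*t) - exp(-4*t), -exp(2*t) + exp(-4*t)]
  [0, exp(2*t), 0]
  [0, 0, exp(2*t)]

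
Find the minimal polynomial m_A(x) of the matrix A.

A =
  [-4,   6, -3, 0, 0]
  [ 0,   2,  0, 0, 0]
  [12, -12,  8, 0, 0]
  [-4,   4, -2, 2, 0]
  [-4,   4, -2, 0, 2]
x^2 - 4*x + 4

The characteristic polynomial is χ_A(x) = (x - 2)^5, so the eigenvalues are known. The minimal polynomial is
  m_A(x) = Π_λ (x − λ)^{k_λ}
where k_λ is the size of the *largest* Jordan block for λ (equivalently, the smallest k with (A − λI)^k v = 0 for every generalised eigenvector v of λ).

  λ = 2: largest Jordan block has size 2, contributing (x − 2)^2

So m_A(x) = (x - 2)^2 = x^2 - 4*x + 4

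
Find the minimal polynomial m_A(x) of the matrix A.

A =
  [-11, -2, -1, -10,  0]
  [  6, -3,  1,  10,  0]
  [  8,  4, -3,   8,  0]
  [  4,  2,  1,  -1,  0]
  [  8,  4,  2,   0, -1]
x^4 + 14*x^3 + 68*x^2 + 130*x + 75

The characteristic polynomial is χ_A(x) = (x + 1)*(x + 3)*(x + 5)^3, so the eigenvalues are known. The minimal polynomial is
  m_A(x) = Π_λ (x − λ)^{k_λ}
where k_λ is the size of the *largest* Jordan block for λ (equivalently, the smallest k with (A − λI)^k v = 0 for every generalised eigenvector v of λ).

  λ = -5: largest Jordan block has size 2, contributing (x + 5)^2
  λ = -3: largest Jordan block has size 1, contributing (x + 3)
  λ = -1: largest Jordan block has size 1, contributing (x + 1)

So m_A(x) = (x + 1)*(x + 3)*(x + 5)^2 = x^4 + 14*x^3 + 68*x^2 + 130*x + 75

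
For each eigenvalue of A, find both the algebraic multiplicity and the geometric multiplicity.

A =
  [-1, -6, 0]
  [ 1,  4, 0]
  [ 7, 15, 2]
λ = 1: alg = 1, geom = 1; λ = 2: alg = 2, geom = 1

Step 1 — factor the characteristic polynomial to read off the algebraic multiplicities:
  χ_A(x) = (x - 2)^2*(x - 1)

Step 2 — compute geometric multiplicities via the rank-nullity identity g(λ) = n − rank(A − λI):
  rank(A − (1)·I) = 2, so dim ker(A − (1)·I) = n − 2 = 1
  rank(A − (2)·I) = 2, so dim ker(A − (2)·I) = n − 2 = 1

Summary:
  λ = 1: algebraic multiplicity = 1, geometric multiplicity = 1
  λ = 2: algebraic multiplicity = 2, geometric multiplicity = 1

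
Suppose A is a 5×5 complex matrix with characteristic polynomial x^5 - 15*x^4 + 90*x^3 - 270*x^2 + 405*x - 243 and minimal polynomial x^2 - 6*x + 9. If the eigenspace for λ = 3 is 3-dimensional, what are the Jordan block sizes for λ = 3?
Block sizes for λ = 3: [2, 2, 1]

Step 1 — from the characteristic polynomial, algebraic multiplicity of λ = 3 is 5. From dim ker(A − (3)·I) = 3, there are exactly 3 Jordan blocks for λ = 3.
Step 2 — from the minimal polynomial, the factor (x − 3)^2 tells us the largest block for λ = 3 has size 2.
Step 3 — with total size 5, 3 blocks, and largest block 2, the block sizes (in nonincreasing order) are [2, 2, 1].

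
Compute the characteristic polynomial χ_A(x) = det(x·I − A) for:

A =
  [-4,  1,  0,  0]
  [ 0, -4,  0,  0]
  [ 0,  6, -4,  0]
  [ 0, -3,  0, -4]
x^4 + 16*x^3 + 96*x^2 + 256*x + 256

Expanding det(x·I − A) (e.g. by cofactor expansion or by noting that A is similar to its Jordan form J, which has the same characteristic polynomial as A) gives
  χ_A(x) = x^4 + 16*x^3 + 96*x^2 + 256*x + 256
which factors as (x + 4)^4. The eigenvalues (with algebraic multiplicities) are λ = -4 with multiplicity 4.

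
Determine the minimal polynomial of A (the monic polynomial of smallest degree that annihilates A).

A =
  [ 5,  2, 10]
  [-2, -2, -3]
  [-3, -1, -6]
x^3 + 3*x^2 + 3*x + 1

The characteristic polynomial is χ_A(x) = (x + 1)^3, so the eigenvalues are known. The minimal polynomial is
  m_A(x) = Π_λ (x − λ)^{k_λ}
where k_λ is the size of the *largest* Jordan block for λ (equivalently, the smallest k with (A − λI)^k v = 0 for every generalised eigenvector v of λ).

  λ = -1: largest Jordan block has size 3, contributing (x + 1)^3

So m_A(x) = (x + 1)^3 = x^3 + 3*x^2 + 3*x + 1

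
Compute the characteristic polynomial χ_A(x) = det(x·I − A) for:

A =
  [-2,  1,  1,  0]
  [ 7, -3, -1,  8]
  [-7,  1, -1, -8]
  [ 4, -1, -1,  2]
x^4 + 4*x^3 - 16*x - 16

Expanding det(x·I − A) (e.g. by cofactor expansion or by noting that A is similar to its Jordan form J, which has the same characteristic polynomial as A) gives
  χ_A(x) = x^4 + 4*x^3 - 16*x - 16
which factors as (x - 2)*(x + 2)^3. The eigenvalues (with algebraic multiplicities) are λ = -2 with multiplicity 3, λ = 2 with multiplicity 1.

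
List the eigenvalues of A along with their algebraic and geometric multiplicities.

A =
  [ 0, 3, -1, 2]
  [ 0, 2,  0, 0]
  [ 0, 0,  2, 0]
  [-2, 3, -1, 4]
λ = 2: alg = 4, geom = 3

Step 1 — factor the characteristic polynomial to read off the algebraic multiplicities:
  χ_A(x) = (x - 2)^4

Step 2 — compute geometric multiplicities via the rank-nullity identity g(λ) = n − rank(A − λI):
  rank(A − (2)·I) = 1, so dim ker(A − (2)·I) = n − 1 = 3

Summary:
  λ = 2: algebraic multiplicity = 4, geometric multiplicity = 3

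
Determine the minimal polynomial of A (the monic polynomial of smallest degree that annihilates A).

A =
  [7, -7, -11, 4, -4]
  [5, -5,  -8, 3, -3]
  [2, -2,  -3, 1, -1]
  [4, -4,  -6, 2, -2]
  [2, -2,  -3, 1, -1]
x^2

The characteristic polynomial is χ_A(x) = x^5, so the eigenvalues are known. The minimal polynomial is
  m_A(x) = Π_λ (x − λ)^{k_λ}
where k_λ is the size of the *largest* Jordan block for λ (equivalently, the smallest k with (A − λI)^k v = 0 for every generalised eigenvector v of λ).

  λ = 0: largest Jordan block has size 2, contributing (x − 0)^2

So m_A(x) = x^2 = x^2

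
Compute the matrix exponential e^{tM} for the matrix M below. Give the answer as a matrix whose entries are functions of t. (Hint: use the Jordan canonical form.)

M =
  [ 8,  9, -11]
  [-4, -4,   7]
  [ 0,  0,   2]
e^{tM} =
  [6*t*exp(2*t) + exp(2*t), 9*t*exp(2*t), -3*t^2*exp(2*t)/2 - 11*t*exp(2*t)]
  [-4*t*exp(2*t), -6*t*exp(2*t) + exp(2*t), t^2*exp(2*t) + 7*t*exp(2*t)]
  [0, 0, exp(2*t)]

Strategy: write M = P · J · P⁻¹ where J is a Jordan canonical form, so e^{tM} = P · e^{tJ} · P⁻¹, and e^{tJ} can be computed block-by-block.

M has Jordan form
J =
  [2, 1, 0]
  [0, 2, 1]
  [0, 0, 2]
(up to reordering of blocks).

Per-block formulas:
  For a 3×3 Jordan block J_3(2): exp(t · J_3(2)) = e^(2t)·(I + t·N + (t^2/2)·N^2), where N is the 3×3 nilpotent shift.

After assembling e^{tJ} and conjugating by P, we get:

e^{tM} =
  [6*t*exp(2*t) + exp(2*t), 9*t*exp(2*t), -3*t^2*exp(2*t)/2 - 11*t*exp(2*t)]
  [-4*t*exp(2*t), -6*t*exp(2*t) + exp(2*t), t^2*exp(2*t) + 7*t*exp(2*t)]
  [0, 0, exp(2*t)]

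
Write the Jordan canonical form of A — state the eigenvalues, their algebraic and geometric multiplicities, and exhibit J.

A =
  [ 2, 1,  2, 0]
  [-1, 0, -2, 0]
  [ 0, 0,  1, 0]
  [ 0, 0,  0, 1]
J_2(1) ⊕ J_1(1) ⊕ J_1(1)

The characteristic polynomial is
  det(x·I − A) = x^4 - 4*x^3 + 6*x^2 - 4*x + 1 = (x - 1)^4

Eigenvalues and multiplicities (the geometric multiplicity of λ is n − rank(A − λI), which equals the number of Jordan blocks for λ):
  λ = 1: algebraic multiplicity = 4, geometric multiplicity = 3

Determining the block sizes for each eigenvalue:
  λ = 1: 3 blocks summing to 4 forces exactly one block of size 2 and the rest size 1 → block sizes [2, 1, 1]

Assembling the blocks gives a Jordan form
J =
  [1, 1, 0, 0]
  [0, 1, 0, 0]
  [0, 0, 1, 0]
  [0, 0, 0, 1]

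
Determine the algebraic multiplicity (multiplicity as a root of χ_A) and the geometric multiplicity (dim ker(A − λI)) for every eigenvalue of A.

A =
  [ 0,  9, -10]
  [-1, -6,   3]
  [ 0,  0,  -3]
λ = -3: alg = 3, geom = 1

Step 1 — factor the characteristic polynomial to read off the algebraic multiplicities:
  χ_A(x) = (x + 3)^3

Step 2 — compute geometric multiplicities via the rank-nullity identity g(λ) = n − rank(A − λI):
  rank(A − (-3)·I) = 2, so dim ker(A − (-3)·I) = n − 2 = 1

Summary:
  λ = -3: algebraic multiplicity = 3, geometric multiplicity = 1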